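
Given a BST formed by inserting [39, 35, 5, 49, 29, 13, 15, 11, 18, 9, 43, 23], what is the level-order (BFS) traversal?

Tree insertion order: [39, 35, 5, 49, 29, 13, 15, 11, 18, 9, 43, 23]
Tree (level-order array): [39, 35, 49, 5, None, 43, None, None, 29, None, None, 13, None, 11, 15, 9, None, None, 18, None, None, None, 23]
BFS from the root, enqueuing left then right child of each popped node:
  queue [39] -> pop 39, enqueue [35, 49], visited so far: [39]
  queue [35, 49] -> pop 35, enqueue [5], visited so far: [39, 35]
  queue [49, 5] -> pop 49, enqueue [43], visited so far: [39, 35, 49]
  queue [5, 43] -> pop 5, enqueue [29], visited so far: [39, 35, 49, 5]
  queue [43, 29] -> pop 43, enqueue [none], visited so far: [39, 35, 49, 5, 43]
  queue [29] -> pop 29, enqueue [13], visited so far: [39, 35, 49, 5, 43, 29]
  queue [13] -> pop 13, enqueue [11, 15], visited so far: [39, 35, 49, 5, 43, 29, 13]
  queue [11, 15] -> pop 11, enqueue [9], visited so far: [39, 35, 49, 5, 43, 29, 13, 11]
  queue [15, 9] -> pop 15, enqueue [18], visited so far: [39, 35, 49, 5, 43, 29, 13, 11, 15]
  queue [9, 18] -> pop 9, enqueue [none], visited so far: [39, 35, 49, 5, 43, 29, 13, 11, 15, 9]
  queue [18] -> pop 18, enqueue [23], visited so far: [39, 35, 49, 5, 43, 29, 13, 11, 15, 9, 18]
  queue [23] -> pop 23, enqueue [none], visited so far: [39, 35, 49, 5, 43, 29, 13, 11, 15, 9, 18, 23]
Result: [39, 35, 49, 5, 43, 29, 13, 11, 15, 9, 18, 23]


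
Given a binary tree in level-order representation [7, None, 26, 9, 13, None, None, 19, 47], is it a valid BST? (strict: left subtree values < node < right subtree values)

Level-order array: [7, None, 26, 9, 13, None, None, 19, 47]
Validate using subtree bounds (lo, hi): at each node, require lo < value < hi,
then recurse left with hi=value and right with lo=value.
Preorder trace (stopping at first violation):
  at node 7 with bounds (-inf, +inf): OK
  at node 26 with bounds (7, +inf): OK
  at node 9 with bounds (7, 26): OK
  at node 13 with bounds (26, +inf): VIOLATION
Node 13 violates its bound: not (26 < 13 < +inf).
Result: Not a valid BST


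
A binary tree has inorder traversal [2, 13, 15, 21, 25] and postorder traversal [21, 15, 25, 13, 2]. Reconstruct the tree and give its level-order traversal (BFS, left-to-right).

Inorder:   [2, 13, 15, 21, 25]
Postorder: [21, 15, 25, 13, 2]
Algorithm: postorder visits root last, so walk postorder right-to-left;
each value is the root of the current inorder slice — split it at that
value, recurse on the right subtree first, then the left.
Recursive splits:
  root=2; inorder splits into left=[], right=[13, 15, 21, 25]
  root=13; inorder splits into left=[], right=[15, 21, 25]
  root=25; inorder splits into left=[15, 21], right=[]
  root=15; inorder splits into left=[], right=[21]
  root=21; inorder splits into left=[], right=[]
Reconstructed level-order: [2, 13, 25, 15, 21]


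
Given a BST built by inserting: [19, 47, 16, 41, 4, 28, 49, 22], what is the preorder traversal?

Tree insertion order: [19, 47, 16, 41, 4, 28, 49, 22]
Tree (level-order array): [19, 16, 47, 4, None, 41, 49, None, None, 28, None, None, None, 22]
Preorder traversal: [19, 16, 4, 47, 41, 28, 22, 49]


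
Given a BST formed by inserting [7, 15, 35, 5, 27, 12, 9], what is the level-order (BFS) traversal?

Tree insertion order: [7, 15, 35, 5, 27, 12, 9]
Tree (level-order array): [7, 5, 15, None, None, 12, 35, 9, None, 27]
BFS from the root, enqueuing left then right child of each popped node:
  queue [7] -> pop 7, enqueue [5, 15], visited so far: [7]
  queue [5, 15] -> pop 5, enqueue [none], visited so far: [7, 5]
  queue [15] -> pop 15, enqueue [12, 35], visited so far: [7, 5, 15]
  queue [12, 35] -> pop 12, enqueue [9], visited so far: [7, 5, 15, 12]
  queue [35, 9] -> pop 35, enqueue [27], visited so far: [7, 5, 15, 12, 35]
  queue [9, 27] -> pop 9, enqueue [none], visited so far: [7, 5, 15, 12, 35, 9]
  queue [27] -> pop 27, enqueue [none], visited so far: [7, 5, 15, 12, 35, 9, 27]
Result: [7, 5, 15, 12, 35, 9, 27]


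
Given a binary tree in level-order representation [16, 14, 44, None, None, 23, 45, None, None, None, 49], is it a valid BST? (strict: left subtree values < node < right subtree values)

Level-order array: [16, 14, 44, None, None, 23, 45, None, None, None, 49]
Validate using subtree bounds (lo, hi): at each node, require lo < value < hi,
then recurse left with hi=value and right with lo=value.
Preorder trace (stopping at first violation):
  at node 16 with bounds (-inf, +inf): OK
  at node 14 with bounds (-inf, 16): OK
  at node 44 with bounds (16, +inf): OK
  at node 23 with bounds (16, 44): OK
  at node 45 with bounds (44, +inf): OK
  at node 49 with bounds (45, +inf): OK
No violation found at any node.
Result: Valid BST


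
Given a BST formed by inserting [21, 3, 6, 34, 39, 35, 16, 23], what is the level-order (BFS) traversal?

Tree insertion order: [21, 3, 6, 34, 39, 35, 16, 23]
Tree (level-order array): [21, 3, 34, None, 6, 23, 39, None, 16, None, None, 35]
BFS from the root, enqueuing left then right child of each popped node:
  queue [21] -> pop 21, enqueue [3, 34], visited so far: [21]
  queue [3, 34] -> pop 3, enqueue [6], visited so far: [21, 3]
  queue [34, 6] -> pop 34, enqueue [23, 39], visited so far: [21, 3, 34]
  queue [6, 23, 39] -> pop 6, enqueue [16], visited so far: [21, 3, 34, 6]
  queue [23, 39, 16] -> pop 23, enqueue [none], visited so far: [21, 3, 34, 6, 23]
  queue [39, 16] -> pop 39, enqueue [35], visited so far: [21, 3, 34, 6, 23, 39]
  queue [16, 35] -> pop 16, enqueue [none], visited so far: [21, 3, 34, 6, 23, 39, 16]
  queue [35] -> pop 35, enqueue [none], visited so far: [21, 3, 34, 6, 23, 39, 16, 35]
Result: [21, 3, 34, 6, 23, 39, 16, 35]


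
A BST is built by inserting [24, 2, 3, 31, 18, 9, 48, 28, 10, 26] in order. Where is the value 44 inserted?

Starting tree (level order): [24, 2, 31, None, 3, 28, 48, None, 18, 26, None, None, None, 9, None, None, None, None, 10]
Insertion path: 24 -> 31 -> 48
Result: insert 44 as left child of 48
Final tree (level order): [24, 2, 31, None, 3, 28, 48, None, 18, 26, None, 44, None, 9, None, None, None, None, None, None, 10]


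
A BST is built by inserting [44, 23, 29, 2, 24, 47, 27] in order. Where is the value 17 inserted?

Starting tree (level order): [44, 23, 47, 2, 29, None, None, None, None, 24, None, None, 27]
Insertion path: 44 -> 23 -> 2
Result: insert 17 as right child of 2
Final tree (level order): [44, 23, 47, 2, 29, None, None, None, 17, 24, None, None, None, None, 27]


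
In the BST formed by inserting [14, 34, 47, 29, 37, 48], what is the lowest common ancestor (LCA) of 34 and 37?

Tree insertion order: [14, 34, 47, 29, 37, 48]
Tree (level-order array): [14, None, 34, 29, 47, None, None, 37, 48]
In a BST, the LCA of p=34, q=37 is the first node v on the
root-to-leaf path with p <= v <= q (go left if both < v, right if both > v).
Walk from root:
  at 14: both 34 and 37 > 14, go right
  at 34: 34 <= 34 <= 37, this is the LCA
LCA = 34


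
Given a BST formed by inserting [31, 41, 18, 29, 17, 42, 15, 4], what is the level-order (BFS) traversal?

Tree insertion order: [31, 41, 18, 29, 17, 42, 15, 4]
Tree (level-order array): [31, 18, 41, 17, 29, None, 42, 15, None, None, None, None, None, 4]
BFS from the root, enqueuing left then right child of each popped node:
  queue [31] -> pop 31, enqueue [18, 41], visited so far: [31]
  queue [18, 41] -> pop 18, enqueue [17, 29], visited so far: [31, 18]
  queue [41, 17, 29] -> pop 41, enqueue [42], visited so far: [31, 18, 41]
  queue [17, 29, 42] -> pop 17, enqueue [15], visited so far: [31, 18, 41, 17]
  queue [29, 42, 15] -> pop 29, enqueue [none], visited so far: [31, 18, 41, 17, 29]
  queue [42, 15] -> pop 42, enqueue [none], visited so far: [31, 18, 41, 17, 29, 42]
  queue [15] -> pop 15, enqueue [4], visited so far: [31, 18, 41, 17, 29, 42, 15]
  queue [4] -> pop 4, enqueue [none], visited so far: [31, 18, 41, 17, 29, 42, 15, 4]
Result: [31, 18, 41, 17, 29, 42, 15, 4]


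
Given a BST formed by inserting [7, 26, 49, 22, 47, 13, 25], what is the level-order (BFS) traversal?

Tree insertion order: [7, 26, 49, 22, 47, 13, 25]
Tree (level-order array): [7, None, 26, 22, 49, 13, 25, 47]
BFS from the root, enqueuing left then right child of each popped node:
  queue [7] -> pop 7, enqueue [26], visited so far: [7]
  queue [26] -> pop 26, enqueue [22, 49], visited so far: [7, 26]
  queue [22, 49] -> pop 22, enqueue [13, 25], visited so far: [7, 26, 22]
  queue [49, 13, 25] -> pop 49, enqueue [47], visited so far: [7, 26, 22, 49]
  queue [13, 25, 47] -> pop 13, enqueue [none], visited so far: [7, 26, 22, 49, 13]
  queue [25, 47] -> pop 25, enqueue [none], visited so far: [7, 26, 22, 49, 13, 25]
  queue [47] -> pop 47, enqueue [none], visited so far: [7, 26, 22, 49, 13, 25, 47]
Result: [7, 26, 22, 49, 13, 25, 47]


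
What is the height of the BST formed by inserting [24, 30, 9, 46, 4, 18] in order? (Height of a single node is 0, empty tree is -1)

Insertion order: [24, 30, 9, 46, 4, 18]
Tree (level-order array): [24, 9, 30, 4, 18, None, 46]
Compute height bottom-up (empty subtree = -1):
  height(4) = 1 + max(-1, -1) = 0
  height(18) = 1 + max(-1, -1) = 0
  height(9) = 1 + max(0, 0) = 1
  height(46) = 1 + max(-1, -1) = 0
  height(30) = 1 + max(-1, 0) = 1
  height(24) = 1 + max(1, 1) = 2
Height = 2


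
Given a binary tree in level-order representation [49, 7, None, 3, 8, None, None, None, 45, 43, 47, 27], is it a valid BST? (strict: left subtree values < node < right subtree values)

Level-order array: [49, 7, None, 3, 8, None, None, None, 45, 43, 47, 27]
Validate using subtree bounds (lo, hi): at each node, require lo < value < hi,
then recurse left with hi=value and right with lo=value.
Preorder trace (stopping at first violation):
  at node 49 with bounds (-inf, +inf): OK
  at node 7 with bounds (-inf, 49): OK
  at node 3 with bounds (-inf, 7): OK
  at node 8 with bounds (7, 49): OK
  at node 45 with bounds (8, 49): OK
  at node 43 with bounds (8, 45): OK
  at node 27 with bounds (8, 43): OK
  at node 47 with bounds (45, 49): OK
No violation found at any node.
Result: Valid BST


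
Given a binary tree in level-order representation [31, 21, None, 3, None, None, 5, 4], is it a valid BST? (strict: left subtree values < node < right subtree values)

Level-order array: [31, 21, None, 3, None, None, 5, 4]
Validate using subtree bounds (lo, hi): at each node, require lo < value < hi,
then recurse left with hi=value and right with lo=value.
Preorder trace (stopping at first violation):
  at node 31 with bounds (-inf, +inf): OK
  at node 21 with bounds (-inf, 31): OK
  at node 3 with bounds (-inf, 21): OK
  at node 5 with bounds (3, 21): OK
  at node 4 with bounds (3, 5): OK
No violation found at any node.
Result: Valid BST


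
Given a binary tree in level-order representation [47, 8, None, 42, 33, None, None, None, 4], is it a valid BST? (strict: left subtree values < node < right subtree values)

Level-order array: [47, 8, None, 42, 33, None, None, None, 4]
Validate using subtree bounds (lo, hi): at each node, require lo < value < hi,
then recurse left with hi=value and right with lo=value.
Preorder trace (stopping at first violation):
  at node 47 with bounds (-inf, +inf): OK
  at node 8 with bounds (-inf, 47): OK
  at node 42 with bounds (-inf, 8): VIOLATION
Node 42 violates its bound: not (-inf < 42 < 8).
Result: Not a valid BST


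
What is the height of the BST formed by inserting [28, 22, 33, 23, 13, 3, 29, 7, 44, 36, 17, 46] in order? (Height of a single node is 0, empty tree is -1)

Insertion order: [28, 22, 33, 23, 13, 3, 29, 7, 44, 36, 17, 46]
Tree (level-order array): [28, 22, 33, 13, 23, 29, 44, 3, 17, None, None, None, None, 36, 46, None, 7]
Compute height bottom-up (empty subtree = -1):
  height(7) = 1 + max(-1, -1) = 0
  height(3) = 1 + max(-1, 0) = 1
  height(17) = 1 + max(-1, -1) = 0
  height(13) = 1 + max(1, 0) = 2
  height(23) = 1 + max(-1, -1) = 0
  height(22) = 1 + max(2, 0) = 3
  height(29) = 1 + max(-1, -1) = 0
  height(36) = 1 + max(-1, -1) = 0
  height(46) = 1 + max(-1, -1) = 0
  height(44) = 1 + max(0, 0) = 1
  height(33) = 1 + max(0, 1) = 2
  height(28) = 1 + max(3, 2) = 4
Height = 4


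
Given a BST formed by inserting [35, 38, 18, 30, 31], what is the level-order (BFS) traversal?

Tree insertion order: [35, 38, 18, 30, 31]
Tree (level-order array): [35, 18, 38, None, 30, None, None, None, 31]
BFS from the root, enqueuing left then right child of each popped node:
  queue [35] -> pop 35, enqueue [18, 38], visited so far: [35]
  queue [18, 38] -> pop 18, enqueue [30], visited so far: [35, 18]
  queue [38, 30] -> pop 38, enqueue [none], visited so far: [35, 18, 38]
  queue [30] -> pop 30, enqueue [31], visited so far: [35, 18, 38, 30]
  queue [31] -> pop 31, enqueue [none], visited so far: [35, 18, 38, 30, 31]
Result: [35, 18, 38, 30, 31]


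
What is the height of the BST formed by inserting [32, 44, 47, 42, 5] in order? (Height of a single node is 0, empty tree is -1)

Insertion order: [32, 44, 47, 42, 5]
Tree (level-order array): [32, 5, 44, None, None, 42, 47]
Compute height bottom-up (empty subtree = -1):
  height(5) = 1 + max(-1, -1) = 0
  height(42) = 1 + max(-1, -1) = 0
  height(47) = 1 + max(-1, -1) = 0
  height(44) = 1 + max(0, 0) = 1
  height(32) = 1 + max(0, 1) = 2
Height = 2


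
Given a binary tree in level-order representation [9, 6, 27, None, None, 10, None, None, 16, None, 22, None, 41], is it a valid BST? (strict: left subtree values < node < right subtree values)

Level-order array: [9, 6, 27, None, None, 10, None, None, 16, None, 22, None, 41]
Validate using subtree bounds (lo, hi): at each node, require lo < value < hi,
then recurse left with hi=value and right with lo=value.
Preorder trace (stopping at first violation):
  at node 9 with bounds (-inf, +inf): OK
  at node 6 with bounds (-inf, 9): OK
  at node 27 with bounds (9, +inf): OK
  at node 10 with bounds (9, 27): OK
  at node 16 with bounds (10, 27): OK
  at node 22 with bounds (16, 27): OK
  at node 41 with bounds (22, 27): VIOLATION
Node 41 violates its bound: not (22 < 41 < 27).
Result: Not a valid BST


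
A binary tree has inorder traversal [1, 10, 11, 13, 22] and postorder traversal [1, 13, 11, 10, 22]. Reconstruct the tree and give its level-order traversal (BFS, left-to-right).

Inorder:   [1, 10, 11, 13, 22]
Postorder: [1, 13, 11, 10, 22]
Algorithm: postorder visits root last, so walk postorder right-to-left;
each value is the root of the current inorder slice — split it at that
value, recurse on the right subtree first, then the left.
Recursive splits:
  root=22; inorder splits into left=[1, 10, 11, 13], right=[]
  root=10; inorder splits into left=[1], right=[11, 13]
  root=11; inorder splits into left=[], right=[13]
  root=13; inorder splits into left=[], right=[]
  root=1; inorder splits into left=[], right=[]
Reconstructed level-order: [22, 10, 1, 11, 13]


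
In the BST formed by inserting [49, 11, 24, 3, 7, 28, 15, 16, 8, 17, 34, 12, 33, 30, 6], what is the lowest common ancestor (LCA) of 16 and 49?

Tree insertion order: [49, 11, 24, 3, 7, 28, 15, 16, 8, 17, 34, 12, 33, 30, 6]
Tree (level-order array): [49, 11, None, 3, 24, None, 7, 15, 28, 6, 8, 12, 16, None, 34, None, None, None, None, None, None, None, 17, 33, None, None, None, 30]
In a BST, the LCA of p=16, q=49 is the first node v on the
root-to-leaf path with p <= v <= q (go left if both < v, right if both > v).
Walk from root:
  at 49: 16 <= 49 <= 49, this is the LCA
LCA = 49


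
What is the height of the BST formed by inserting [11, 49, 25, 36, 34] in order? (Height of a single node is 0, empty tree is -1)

Insertion order: [11, 49, 25, 36, 34]
Tree (level-order array): [11, None, 49, 25, None, None, 36, 34]
Compute height bottom-up (empty subtree = -1):
  height(34) = 1 + max(-1, -1) = 0
  height(36) = 1 + max(0, -1) = 1
  height(25) = 1 + max(-1, 1) = 2
  height(49) = 1 + max(2, -1) = 3
  height(11) = 1 + max(-1, 3) = 4
Height = 4


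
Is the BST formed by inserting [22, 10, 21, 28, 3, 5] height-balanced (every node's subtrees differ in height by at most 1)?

Tree (level-order array): [22, 10, 28, 3, 21, None, None, None, 5]
Definition: a tree is height-balanced if, at every node, |h(left) - h(right)| <= 1 (empty subtree has height -1).
Bottom-up per-node check:
  node 5: h_left=-1, h_right=-1, diff=0 [OK], height=0
  node 3: h_left=-1, h_right=0, diff=1 [OK], height=1
  node 21: h_left=-1, h_right=-1, diff=0 [OK], height=0
  node 10: h_left=1, h_right=0, diff=1 [OK], height=2
  node 28: h_left=-1, h_right=-1, diff=0 [OK], height=0
  node 22: h_left=2, h_right=0, diff=2 [FAIL (|2-0|=2 > 1)], height=3
Node 22 violates the condition: |2 - 0| = 2 > 1.
Result: Not balanced


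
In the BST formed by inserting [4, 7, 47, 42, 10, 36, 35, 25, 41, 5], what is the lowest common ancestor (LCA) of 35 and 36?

Tree insertion order: [4, 7, 47, 42, 10, 36, 35, 25, 41, 5]
Tree (level-order array): [4, None, 7, 5, 47, None, None, 42, None, 10, None, None, 36, 35, 41, 25]
In a BST, the LCA of p=35, q=36 is the first node v on the
root-to-leaf path with p <= v <= q (go left if both < v, right if both > v).
Walk from root:
  at 4: both 35 and 36 > 4, go right
  at 7: both 35 and 36 > 7, go right
  at 47: both 35 and 36 < 47, go left
  at 42: both 35 and 36 < 42, go left
  at 10: both 35 and 36 > 10, go right
  at 36: 35 <= 36 <= 36, this is the LCA
LCA = 36


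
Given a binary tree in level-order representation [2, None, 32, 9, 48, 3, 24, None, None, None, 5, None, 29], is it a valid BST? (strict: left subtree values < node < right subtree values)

Level-order array: [2, None, 32, 9, 48, 3, 24, None, None, None, 5, None, 29]
Validate using subtree bounds (lo, hi): at each node, require lo < value < hi,
then recurse left with hi=value and right with lo=value.
Preorder trace (stopping at first violation):
  at node 2 with bounds (-inf, +inf): OK
  at node 32 with bounds (2, +inf): OK
  at node 9 with bounds (2, 32): OK
  at node 3 with bounds (2, 9): OK
  at node 5 with bounds (3, 9): OK
  at node 24 with bounds (9, 32): OK
  at node 29 with bounds (24, 32): OK
  at node 48 with bounds (32, +inf): OK
No violation found at any node.
Result: Valid BST


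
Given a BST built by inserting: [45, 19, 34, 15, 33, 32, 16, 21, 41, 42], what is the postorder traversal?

Tree insertion order: [45, 19, 34, 15, 33, 32, 16, 21, 41, 42]
Tree (level-order array): [45, 19, None, 15, 34, None, 16, 33, 41, None, None, 32, None, None, 42, 21]
Postorder traversal: [16, 15, 21, 32, 33, 42, 41, 34, 19, 45]


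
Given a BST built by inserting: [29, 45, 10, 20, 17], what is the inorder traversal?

Tree insertion order: [29, 45, 10, 20, 17]
Tree (level-order array): [29, 10, 45, None, 20, None, None, 17]
Inorder traversal: [10, 17, 20, 29, 45]


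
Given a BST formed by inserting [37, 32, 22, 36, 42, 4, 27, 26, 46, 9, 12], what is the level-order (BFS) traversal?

Tree insertion order: [37, 32, 22, 36, 42, 4, 27, 26, 46, 9, 12]
Tree (level-order array): [37, 32, 42, 22, 36, None, 46, 4, 27, None, None, None, None, None, 9, 26, None, None, 12]
BFS from the root, enqueuing left then right child of each popped node:
  queue [37] -> pop 37, enqueue [32, 42], visited so far: [37]
  queue [32, 42] -> pop 32, enqueue [22, 36], visited so far: [37, 32]
  queue [42, 22, 36] -> pop 42, enqueue [46], visited so far: [37, 32, 42]
  queue [22, 36, 46] -> pop 22, enqueue [4, 27], visited so far: [37, 32, 42, 22]
  queue [36, 46, 4, 27] -> pop 36, enqueue [none], visited so far: [37, 32, 42, 22, 36]
  queue [46, 4, 27] -> pop 46, enqueue [none], visited so far: [37, 32, 42, 22, 36, 46]
  queue [4, 27] -> pop 4, enqueue [9], visited so far: [37, 32, 42, 22, 36, 46, 4]
  queue [27, 9] -> pop 27, enqueue [26], visited so far: [37, 32, 42, 22, 36, 46, 4, 27]
  queue [9, 26] -> pop 9, enqueue [12], visited so far: [37, 32, 42, 22, 36, 46, 4, 27, 9]
  queue [26, 12] -> pop 26, enqueue [none], visited so far: [37, 32, 42, 22, 36, 46, 4, 27, 9, 26]
  queue [12] -> pop 12, enqueue [none], visited so far: [37, 32, 42, 22, 36, 46, 4, 27, 9, 26, 12]
Result: [37, 32, 42, 22, 36, 46, 4, 27, 9, 26, 12]


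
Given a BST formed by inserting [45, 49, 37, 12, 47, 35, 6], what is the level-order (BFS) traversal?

Tree insertion order: [45, 49, 37, 12, 47, 35, 6]
Tree (level-order array): [45, 37, 49, 12, None, 47, None, 6, 35]
BFS from the root, enqueuing left then right child of each popped node:
  queue [45] -> pop 45, enqueue [37, 49], visited so far: [45]
  queue [37, 49] -> pop 37, enqueue [12], visited so far: [45, 37]
  queue [49, 12] -> pop 49, enqueue [47], visited so far: [45, 37, 49]
  queue [12, 47] -> pop 12, enqueue [6, 35], visited so far: [45, 37, 49, 12]
  queue [47, 6, 35] -> pop 47, enqueue [none], visited so far: [45, 37, 49, 12, 47]
  queue [6, 35] -> pop 6, enqueue [none], visited so far: [45, 37, 49, 12, 47, 6]
  queue [35] -> pop 35, enqueue [none], visited so far: [45, 37, 49, 12, 47, 6, 35]
Result: [45, 37, 49, 12, 47, 6, 35]


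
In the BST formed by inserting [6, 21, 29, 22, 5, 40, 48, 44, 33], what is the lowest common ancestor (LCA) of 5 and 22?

Tree insertion order: [6, 21, 29, 22, 5, 40, 48, 44, 33]
Tree (level-order array): [6, 5, 21, None, None, None, 29, 22, 40, None, None, 33, 48, None, None, 44]
In a BST, the LCA of p=5, q=22 is the first node v on the
root-to-leaf path with p <= v <= q (go left if both < v, right if both > v).
Walk from root:
  at 6: 5 <= 6 <= 22, this is the LCA
LCA = 6


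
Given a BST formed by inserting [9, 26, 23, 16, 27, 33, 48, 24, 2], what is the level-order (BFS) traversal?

Tree insertion order: [9, 26, 23, 16, 27, 33, 48, 24, 2]
Tree (level-order array): [9, 2, 26, None, None, 23, 27, 16, 24, None, 33, None, None, None, None, None, 48]
BFS from the root, enqueuing left then right child of each popped node:
  queue [9] -> pop 9, enqueue [2, 26], visited so far: [9]
  queue [2, 26] -> pop 2, enqueue [none], visited so far: [9, 2]
  queue [26] -> pop 26, enqueue [23, 27], visited so far: [9, 2, 26]
  queue [23, 27] -> pop 23, enqueue [16, 24], visited so far: [9, 2, 26, 23]
  queue [27, 16, 24] -> pop 27, enqueue [33], visited so far: [9, 2, 26, 23, 27]
  queue [16, 24, 33] -> pop 16, enqueue [none], visited so far: [9, 2, 26, 23, 27, 16]
  queue [24, 33] -> pop 24, enqueue [none], visited so far: [9, 2, 26, 23, 27, 16, 24]
  queue [33] -> pop 33, enqueue [48], visited so far: [9, 2, 26, 23, 27, 16, 24, 33]
  queue [48] -> pop 48, enqueue [none], visited so far: [9, 2, 26, 23, 27, 16, 24, 33, 48]
Result: [9, 2, 26, 23, 27, 16, 24, 33, 48]


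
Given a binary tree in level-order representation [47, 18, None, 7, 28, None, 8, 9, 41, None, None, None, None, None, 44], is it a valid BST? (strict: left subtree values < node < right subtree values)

Level-order array: [47, 18, None, 7, 28, None, 8, 9, 41, None, None, None, None, None, 44]
Validate using subtree bounds (lo, hi): at each node, require lo < value < hi,
then recurse left with hi=value and right with lo=value.
Preorder trace (stopping at first violation):
  at node 47 with bounds (-inf, +inf): OK
  at node 18 with bounds (-inf, 47): OK
  at node 7 with bounds (-inf, 18): OK
  at node 8 with bounds (7, 18): OK
  at node 28 with bounds (18, 47): OK
  at node 9 with bounds (18, 28): VIOLATION
Node 9 violates its bound: not (18 < 9 < 28).
Result: Not a valid BST


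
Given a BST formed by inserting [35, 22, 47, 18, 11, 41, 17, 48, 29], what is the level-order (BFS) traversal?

Tree insertion order: [35, 22, 47, 18, 11, 41, 17, 48, 29]
Tree (level-order array): [35, 22, 47, 18, 29, 41, 48, 11, None, None, None, None, None, None, None, None, 17]
BFS from the root, enqueuing left then right child of each popped node:
  queue [35] -> pop 35, enqueue [22, 47], visited so far: [35]
  queue [22, 47] -> pop 22, enqueue [18, 29], visited so far: [35, 22]
  queue [47, 18, 29] -> pop 47, enqueue [41, 48], visited so far: [35, 22, 47]
  queue [18, 29, 41, 48] -> pop 18, enqueue [11], visited so far: [35, 22, 47, 18]
  queue [29, 41, 48, 11] -> pop 29, enqueue [none], visited so far: [35, 22, 47, 18, 29]
  queue [41, 48, 11] -> pop 41, enqueue [none], visited so far: [35, 22, 47, 18, 29, 41]
  queue [48, 11] -> pop 48, enqueue [none], visited so far: [35, 22, 47, 18, 29, 41, 48]
  queue [11] -> pop 11, enqueue [17], visited so far: [35, 22, 47, 18, 29, 41, 48, 11]
  queue [17] -> pop 17, enqueue [none], visited so far: [35, 22, 47, 18, 29, 41, 48, 11, 17]
Result: [35, 22, 47, 18, 29, 41, 48, 11, 17]


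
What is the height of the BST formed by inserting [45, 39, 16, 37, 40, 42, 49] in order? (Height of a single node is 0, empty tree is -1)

Insertion order: [45, 39, 16, 37, 40, 42, 49]
Tree (level-order array): [45, 39, 49, 16, 40, None, None, None, 37, None, 42]
Compute height bottom-up (empty subtree = -1):
  height(37) = 1 + max(-1, -1) = 0
  height(16) = 1 + max(-1, 0) = 1
  height(42) = 1 + max(-1, -1) = 0
  height(40) = 1 + max(-1, 0) = 1
  height(39) = 1 + max(1, 1) = 2
  height(49) = 1 + max(-1, -1) = 0
  height(45) = 1 + max(2, 0) = 3
Height = 3


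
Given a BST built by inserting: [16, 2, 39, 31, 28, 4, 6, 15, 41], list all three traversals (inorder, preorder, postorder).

Tree insertion order: [16, 2, 39, 31, 28, 4, 6, 15, 41]
Tree (level-order array): [16, 2, 39, None, 4, 31, 41, None, 6, 28, None, None, None, None, 15]
Inorder (L, root, R): [2, 4, 6, 15, 16, 28, 31, 39, 41]
Preorder (root, L, R): [16, 2, 4, 6, 15, 39, 31, 28, 41]
Postorder (L, R, root): [15, 6, 4, 2, 28, 31, 41, 39, 16]


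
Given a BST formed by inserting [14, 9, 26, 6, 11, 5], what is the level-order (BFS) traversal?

Tree insertion order: [14, 9, 26, 6, 11, 5]
Tree (level-order array): [14, 9, 26, 6, 11, None, None, 5]
BFS from the root, enqueuing left then right child of each popped node:
  queue [14] -> pop 14, enqueue [9, 26], visited so far: [14]
  queue [9, 26] -> pop 9, enqueue [6, 11], visited so far: [14, 9]
  queue [26, 6, 11] -> pop 26, enqueue [none], visited so far: [14, 9, 26]
  queue [6, 11] -> pop 6, enqueue [5], visited so far: [14, 9, 26, 6]
  queue [11, 5] -> pop 11, enqueue [none], visited so far: [14, 9, 26, 6, 11]
  queue [5] -> pop 5, enqueue [none], visited so far: [14, 9, 26, 6, 11, 5]
Result: [14, 9, 26, 6, 11, 5]


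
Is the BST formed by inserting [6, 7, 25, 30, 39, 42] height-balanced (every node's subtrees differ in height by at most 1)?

Tree (level-order array): [6, None, 7, None, 25, None, 30, None, 39, None, 42]
Definition: a tree is height-balanced if, at every node, |h(left) - h(right)| <= 1 (empty subtree has height -1).
Bottom-up per-node check:
  node 42: h_left=-1, h_right=-1, diff=0 [OK], height=0
  node 39: h_left=-1, h_right=0, diff=1 [OK], height=1
  node 30: h_left=-1, h_right=1, diff=2 [FAIL (|-1-1|=2 > 1)], height=2
  node 25: h_left=-1, h_right=2, diff=3 [FAIL (|-1-2|=3 > 1)], height=3
  node 7: h_left=-1, h_right=3, diff=4 [FAIL (|-1-3|=4 > 1)], height=4
  node 6: h_left=-1, h_right=4, diff=5 [FAIL (|-1-4|=5 > 1)], height=5
Node 30 violates the condition: |-1 - 1| = 2 > 1.
Result: Not balanced


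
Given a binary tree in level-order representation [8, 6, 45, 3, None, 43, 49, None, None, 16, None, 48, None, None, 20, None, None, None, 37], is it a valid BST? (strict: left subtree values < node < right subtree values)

Level-order array: [8, 6, 45, 3, None, 43, 49, None, None, 16, None, 48, None, None, 20, None, None, None, 37]
Validate using subtree bounds (lo, hi): at each node, require lo < value < hi,
then recurse left with hi=value and right with lo=value.
Preorder trace (stopping at first violation):
  at node 8 with bounds (-inf, +inf): OK
  at node 6 with bounds (-inf, 8): OK
  at node 3 with bounds (-inf, 6): OK
  at node 45 with bounds (8, +inf): OK
  at node 43 with bounds (8, 45): OK
  at node 16 with bounds (8, 43): OK
  at node 20 with bounds (16, 43): OK
  at node 37 with bounds (20, 43): OK
  at node 49 with bounds (45, +inf): OK
  at node 48 with bounds (45, 49): OK
No violation found at any node.
Result: Valid BST


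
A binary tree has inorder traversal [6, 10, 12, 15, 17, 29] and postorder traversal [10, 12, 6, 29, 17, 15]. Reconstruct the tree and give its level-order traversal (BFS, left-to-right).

Inorder:   [6, 10, 12, 15, 17, 29]
Postorder: [10, 12, 6, 29, 17, 15]
Algorithm: postorder visits root last, so walk postorder right-to-left;
each value is the root of the current inorder slice — split it at that
value, recurse on the right subtree first, then the left.
Recursive splits:
  root=15; inorder splits into left=[6, 10, 12], right=[17, 29]
  root=17; inorder splits into left=[], right=[29]
  root=29; inorder splits into left=[], right=[]
  root=6; inorder splits into left=[], right=[10, 12]
  root=12; inorder splits into left=[10], right=[]
  root=10; inorder splits into left=[], right=[]
Reconstructed level-order: [15, 6, 17, 12, 29, 10]


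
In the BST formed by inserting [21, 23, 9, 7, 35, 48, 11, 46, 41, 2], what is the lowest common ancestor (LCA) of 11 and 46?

Tree insertion order: [21, 23, 9, 7, 35, 48, 11, 46, 41, 2]
Tree (level-order array): [21, 9, 23, 7, 11, None, 35, 2, None, None, None, None, 48, None, None, 46, None, 41]
In a BST, the LCA of p=11, q=46 is the first node v on the
root-to-leaf path with p <= v <= q (go left if both < v, right if both > v).
Walk from root:
  at 21: 11 <= 21 <= 46, this is the LCA
LCA = 21


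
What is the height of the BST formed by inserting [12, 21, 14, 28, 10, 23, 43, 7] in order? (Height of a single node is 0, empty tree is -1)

Insertion order: [12, 21, 14, 28, 10, 23, 43, 7]
Tree (level-order array): [12, 10, 21, 7, None, 14, 28, None, None, None, None, 23, 43]
Compute height bottom-up (empty subtree = -1):
  height(7) = 1 + max(-1, -1) = 0
  height(10) = 1 + max(0, -1) = 1
  height(14) = 1 + max(-1, -1) = 0
  height(23) = 1 + max(-1, -1) = 0
  height(43) = 1 + max(-1, -1) = 0
  height(28) = 1 + max(0, 0) = 1
  height(21) = 1 + max(0, 1) = 2
  height(12) = 1 + max(1, 2) = 3
Height = 3


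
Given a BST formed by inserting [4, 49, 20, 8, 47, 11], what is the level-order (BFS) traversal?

Tree insertion order: [4, 49, 20, 8, 47, 11]
Tree (level-order array): [4, None, 49, 20, None, 8, 47, None, 11]
BFS from the root, enqueuing left then right child of each popped node:
  queue [4] -> pop 4, enqueue [49], visited so far: [4]
  queue [49] -> pop 49, enqueue [20], visited so far: [4, 49]
  queue [20] -> pop 20, enqueue [8, 47], visited so far: [4, 49, 20]
  queue [8, 47] -> pop 8, enqueue [11], visited so far: [4, 49, 20, 8]
  queue [47, 11] -> pop 47, enqueue [none], visited so far: [4, 49, 20, 8, 47]
  queue [11] -> pop 11, enqueue [none], visited so far: [4, 49, 20, 8, 47, 11]
Result: [4, 49, 20, 8, 47, 11]


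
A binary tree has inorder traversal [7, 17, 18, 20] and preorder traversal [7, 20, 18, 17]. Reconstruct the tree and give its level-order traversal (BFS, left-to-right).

Inorder:  [7, 17, 18, 20]
Preorder: [7, 20, 18, 17]
Algorithm: preorder visits root first, so consume preorder in order;
for each root, split the current inorder slice at that value into
left-subtree inorder and right-subtree inorder, then recurse.
Recursive splits:
  root=7; inorder splits into left=[], right=[17, 18, 20]
  root=20; inorder splits into left=[17, 18], right=[]
  root=18; inorder splits into left=[17], right=[]
  root=17; inorder splits into left=[], right=[]
Reconstructed level-order: [7, 20, 18, 17]


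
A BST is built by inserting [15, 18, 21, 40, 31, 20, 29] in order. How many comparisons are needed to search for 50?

Search path for 50: 15 -> 18 -> 21 -> 40
Found: False
Comparisons: 4


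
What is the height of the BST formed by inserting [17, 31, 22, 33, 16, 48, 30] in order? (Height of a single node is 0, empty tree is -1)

Insertion order: [17, 31, 22, 33, 16, 48, 30]
Tree (level-order array): [17, 16, 31, None, None, 22, 33, None, 30, None, 48]
Compute height bottom-up (empty subtree = -1):
  height(16) = 1 + max(-1, -1) = 0
  height(30) = 1 + max(-1, -1) = 0
  height(22) = 1 + max(-1, 0) = 1
  height(48) = 1 + max(-1, -1) = 0
  height(33) = 1 + max(-1, 0) = 1
  height(31) = 1 + max(1, 1) = 2
  height(17) = 1 + max(0, 2) = 3
Height = 3


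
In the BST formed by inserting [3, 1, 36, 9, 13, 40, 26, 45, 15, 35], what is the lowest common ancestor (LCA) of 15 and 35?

Tree insertion order: [3, 1, 36, 9, 13, 40, 26, 45, 15, 35]
Tree (level-order array): [3, 1, 36, None, None, 9, 40, None, 13, None, 45, None, 26, None, None, 15, 35]
In a BST, the LCA of p=15, q=35 is the first node v on the
root-to-leaf path with p <= v <= q (go left if both < v, right if both > v).
Walk from root:
  at 3: both 15 and 35 > 3, go right
  at 36: both 15 and 35 < 36, go left
  at 9: both 15 and 35 > 9, go right
  at 13: both 15 and 35 > 13, go right
  at 26: 15 <= 26 <= 35, this is the LCA
LCA = 26


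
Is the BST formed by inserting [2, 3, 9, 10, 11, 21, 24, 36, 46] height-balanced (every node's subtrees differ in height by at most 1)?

Tree (level-order array): [2, None, 3, None, 9, None, 10, None, 11, None, 21, None, 24, None, 36, None, 46]
Definition: a tree is height-balanced if, at every node, |h(left) - h(right)| <= 1 (empty subtree has height -1).
Bottom-up per-node check:
  node 46: h_left=-1, h_right=-1, diff=0 [OK], height=0
  node 36: h_left=-1, h_right=0, diff=1 [OK], height=1
  node 24: h_left=-1, h_right=1, diff=2 [FAIL (|-1-1|=2 > 1)], height=2
  node 21: h_left=-1, h_right=2, diff=3 [FAIL (|-1-2|=3 > 1)], height=3
  node 11: h_left=-1, h_right=3, diff=4 [FAIL (|-1-3|=4 > 1)], height=4
  node 10: h_left=-1, h_right=4, diff=5 [FAIL (|-1-4|=5 > 1)], height=5
  node 9: h_left=-1, h_right=5, diff=6 [FAIL (|-1-5|=6 > 1)], height=6
  node 3: h_left=-1, h_right=6, diff=7 [FAIL (|-1-6|=7 > 1)], height=7
  node 2: h_left=-1, h_right=7, diff=8 [FAIL (|-1-7|=8 > 1)], height=8
Node 24 violates the condition: |-1 - 1| = 2 > 1.
Result: Not balanced


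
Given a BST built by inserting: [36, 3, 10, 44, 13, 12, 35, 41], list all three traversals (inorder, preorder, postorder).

Tree insertion order: [36, 3, 10, 44, 13, 12, 35, 41]
Tree (level-order array): [36, 3, 44, None, 10, 41, None, None, 13, None, None, 12, 35]
Inorder (L, root, R): [3, 10, 12, 13, 35, 36, 41, 44]
Preorder (root, L, R): [36, 3, 10, 13, 12, 35, 44, 41]
Postorder (L, R, root): [12, 35, 13, 10, 3, 41, 44, 36]


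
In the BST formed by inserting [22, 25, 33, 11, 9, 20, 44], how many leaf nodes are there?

Tree built from: [22, 25, 33, 11, 9, 20, 44]
Tree (level-order array): [22, 11, 25, 9, 20, None, 33, None, None, None, None, None, 44]
Rule: A leaf has 0 children.
Per-node child counts:
  node 22: 2 child(ren)
  node 11: 2 child(ren)
  node 9: 0 child(ren)
  node 20: 0 child(ren)
  node 25: 1 child(ren)
  node 33: 1 child(ren)
  node 44: 0 child(ren)
Matching nodes: [9, 20, 44]
Count of leaf nodes: 3


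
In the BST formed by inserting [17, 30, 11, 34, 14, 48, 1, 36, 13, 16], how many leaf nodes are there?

Tree built from: [17, 30, 11, 34, 14, 48, 1, 36, 13, 16]
Tree (level-order array): [17, 11, 30, 1, 14, None, 34, None, None, 13, 16, None, 48, None, None, None, None, 36]
Rule: A leaf has 0 children.
Per-node child counts:
  node 17: 2 child(ren)
  node 11: 2 child(ren)
  node 1: 0 child(ren)
  node 14: 2 child(ren)
  node 13: 0 child(ren)
  node 16: 0 child(ren)
  node 30: 1 child(ren)
  node 34: 1 child(ren)
  node 48: 1 child(ren)
  node 36: 0 child(ren)
Matching nodes: [1, 13, 16, 36]
Count of leaf nodes: 4


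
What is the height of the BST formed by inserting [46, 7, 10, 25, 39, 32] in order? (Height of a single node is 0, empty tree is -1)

Insertion order: [46, 7, 10, 25, 39, 32]
Tree (level-order array): [46, 7, None, None, 10, None, 25, None, 39, 32]
Compute height bottom-up (empty subtree = -1):
  height(32) = 1 + max(-1, -1) = 0
  height(39) = 1 + max(0, -1) = 1
  height(25) = 1 + max(-1, 1) = 2
  height(10) = 1 + max(-1, 2) = 3
  height(7) = 1 + max(-1, 3) = 4
  height(46) = 1 + max(4, -1) = 5
Height = 5


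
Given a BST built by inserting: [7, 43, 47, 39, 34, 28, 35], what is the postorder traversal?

Tree insertion order: [7, 43, 47, 39, 34, 28, 35]
Tree (level-order array): [7, None, 43, 39, 47, 34, None, None, None, 28, 35]
Postorder traversal: [28, 35, 34, 39, 47, 43, 7]


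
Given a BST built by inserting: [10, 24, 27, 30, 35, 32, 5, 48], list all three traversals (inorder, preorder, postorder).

Tree insertion order: [10, 24, 27, 30, 35, 32, 5, 48]
Tree (level-order array): [10, 5, 24, None, None, None, 27, None, 30, None, 35, 32, 48]
Inorder (L, root, R): [5, 10, 24, 27, 30, 32, 35, 48]
Preorder (root, L, R): [10, 5, 24, 27, 30, 35, 32, 48]
Postorder (L, R, root): [5, 32, 48, 35, 30, 27, 24, 10]


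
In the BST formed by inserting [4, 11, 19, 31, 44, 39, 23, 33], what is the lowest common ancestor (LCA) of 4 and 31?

Tree insertion order: [4, 11, 19, 31, 44, 39, 23, 33]
Tree (level-order array): [4, None, 11, None, 19, None, 31, 23, 44, None, None, 39, None, 33]
In a BST, the LCA of p=4, q=31 is the first node v on the
root-to-leaf path with p <= v <= q (go left if both < v, right if both > v).
Walk from root:
  at 4: 4 <= 4 <= 31, this is the LCA
LCA = 4


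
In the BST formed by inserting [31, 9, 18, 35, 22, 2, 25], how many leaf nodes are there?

Tree built from: [31, 9, 18, 35, 22, 2, 25]
Tree (level-order array): [31, 9, 35, 2, 18, None, None, None, None, None, 22, None, 25]
Rule: A leaf has 0 children.
Per-node child counts:
  node 31: 2 child(ren)
  node 9: 2 child(ren)
  node 2: 0 child(ren)
  node 18: 1 child(ren)
  node 22: 1 child(ren)
  node 25: 0 child(ren)
  node 35: 0 child(ren)
Matching nodes: [2, 25, 35]
Count of leaf nodes: 3


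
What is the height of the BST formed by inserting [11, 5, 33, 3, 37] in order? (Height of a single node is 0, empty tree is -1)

Insertion order: [11, 5, 33, 3, 37]
Tree (level-order array): [11, 5, 33, 3, None, None, 37]
Compute height bottom-up (empty subtree = -1):
  height(3) = 1 + max(-1, -1) = 0
  height(5) = 1 + max(0, -1) = 1
  height(37) = 1 + max(-1, -1) = 0
  height(33) = 1 + max(-1, 0) = 1
  height(11) = 1 + max(1, 1) = 2
Height = 2


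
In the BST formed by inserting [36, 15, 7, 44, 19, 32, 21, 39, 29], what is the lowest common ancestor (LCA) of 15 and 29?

Tree insertion order: [36, 15, 7, 44, 19, 32, 21, 39, 29]
Tree (level-order array): [36, 15, 44, 7, 19, 39, None, None, None, None, 32, None, None, 21, None, None, 29]
In a BST, the LCA of p=15, q=29 is the first node v on the
root-to-leaf path with p <= v <= q (go left if both < v, right if both > v).
Walk from root:
  at 36: both 15 and 29 < 36, go left
  at 15: 15 <= 15 <= 29, this is the LCA
LCA = 15


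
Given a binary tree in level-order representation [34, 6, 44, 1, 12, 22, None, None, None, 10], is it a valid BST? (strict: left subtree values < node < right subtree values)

Level-order array: [34, 6, 44, 1, 12, 22, None, None, None, 10]
Validate using subtree bounds (lo, hi): at each node, require lo < value < hi,
then recurse left with hi=value and right with lo=value.
Preorder trace (stopping at first violation):
  at node 34 with bounds (-inf, +inf): OK
  at node 6 with bounds (-inf, 34): OK
  at node 1 with bounds (-inf, 6): OK
  at node 12 with bounds (6, 34): OK
  at node 10 with bounds (6, 12): OK
  at node 44 with bounds (34, +inf): OK
  at node 22 with bounds (34, 44): VIOLATION
Node 22 violates its bound: not (34 < 22 < 44).
Result: Not a valid BST


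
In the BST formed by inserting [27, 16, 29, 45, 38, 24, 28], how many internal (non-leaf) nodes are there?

Tree built from: [27, 16, 29, 45, 38, 24, 28]
Tree (level-order array): [27, 16, 29, None, 24, 28, 45, None, None, None, None, 38]
Rule: An internal node has at least one child.
Per-node child counts:
  node 27: 2 child(ren)
  node 16: 1 child(ren)
  node 24: 0 child(ren)
  node 29: 2 child(ren)
  node 28: 0 child(ren)
  node 45: 1 child(ren)
  node 38: 0 child(ren)
Matching nodes: [27, 16, 29, 45]
Count of internal (non-leaf) nodes: 4


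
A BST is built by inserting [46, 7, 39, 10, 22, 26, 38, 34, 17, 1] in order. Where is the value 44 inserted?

Starting tree (level order): [46, 7, None, 1, 39, None, None, 10, None, None, 22, 17, 26, None, None, None, 38, 34]
Insertion path: 46 -> 7 -> 39
Result: insert 44 as right child of 39
Final tree (level order): [46, 7, None, 1, 39, None, None, 10, 44, None, 22, None, None, 17, 26, None, None, None, 38, 34]
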